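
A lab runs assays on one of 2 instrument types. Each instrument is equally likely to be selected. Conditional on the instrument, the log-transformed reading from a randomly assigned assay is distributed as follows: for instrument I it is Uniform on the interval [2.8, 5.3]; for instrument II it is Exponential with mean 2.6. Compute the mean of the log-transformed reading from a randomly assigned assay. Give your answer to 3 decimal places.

3.325

Component means — I: 4.05; II: 2.6.
E[X] = 0.5·4.05 + 0.5·2.6 = 3.325.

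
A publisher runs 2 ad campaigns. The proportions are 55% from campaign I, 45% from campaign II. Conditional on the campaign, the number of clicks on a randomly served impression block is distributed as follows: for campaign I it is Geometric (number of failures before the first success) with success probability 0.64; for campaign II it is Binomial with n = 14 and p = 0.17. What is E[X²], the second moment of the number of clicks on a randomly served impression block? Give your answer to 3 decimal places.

4.095

For each component E[X²] = Var + (mean)², giving I: 1.19531; II: 7.6398.
Overall E[X²] = 0.55·1.19531 + 0.45·7.6398 = 4.09533.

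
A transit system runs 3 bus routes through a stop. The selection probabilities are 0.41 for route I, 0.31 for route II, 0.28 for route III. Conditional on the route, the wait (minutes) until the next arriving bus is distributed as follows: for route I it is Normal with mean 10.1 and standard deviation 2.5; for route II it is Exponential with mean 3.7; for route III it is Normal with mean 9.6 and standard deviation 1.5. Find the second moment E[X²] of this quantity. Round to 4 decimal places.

79.3092

For each component E[X²] = Var + (mean)², giving I: 108.26; II: 27.38; III: 94.41.
Overall E[X²] = 0.41·108.26 + 0.31·27.38 + 0.28·94.41 = 79.3092.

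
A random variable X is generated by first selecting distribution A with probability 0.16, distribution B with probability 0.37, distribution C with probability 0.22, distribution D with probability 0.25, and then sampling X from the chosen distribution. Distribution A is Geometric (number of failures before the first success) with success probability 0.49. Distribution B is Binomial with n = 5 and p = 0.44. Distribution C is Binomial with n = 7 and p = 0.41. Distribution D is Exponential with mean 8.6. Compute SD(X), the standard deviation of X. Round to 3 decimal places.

5.270

Per component, A: μ=1.04082, E[X²]=3.20741; B: μ=2.2, E[X²]=6.072; C: μ=2.87, E[X²]=9.9302; D: μ=8.6, E[X²]=147.92.
E[X] = 0.16·1.04082 + 0.37·2.2 + 0.22·2.87 + 0.25·8.6 = 3.76193.
E[X²] = 0.16·3.20741 + 0.37·6.072 + 0.22·9.9302 + 0.25·147.92 = 41.9245.
Var(X) = E[X²] − (E[X])² = 41.9245 − 14.1521 = 27.7723.
SD(X) = √27.7723 = 5.26995.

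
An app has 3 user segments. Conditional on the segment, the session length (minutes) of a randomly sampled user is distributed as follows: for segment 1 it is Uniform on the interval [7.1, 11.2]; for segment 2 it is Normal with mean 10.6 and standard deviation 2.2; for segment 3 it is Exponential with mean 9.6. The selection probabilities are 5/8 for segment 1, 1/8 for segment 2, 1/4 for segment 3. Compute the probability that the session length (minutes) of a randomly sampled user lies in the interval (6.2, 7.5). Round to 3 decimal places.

Conditional on each segment, P(6.2 < X < 7.5): 1: 0.097561; 2: 0.056654; 3: 0.0663921.
By total probability, P(6.2 < X < 7.5) = 0.625·0.097561 + 0.125·0.056654 + 0.25·0.0663921 = 0.0846554.

0.085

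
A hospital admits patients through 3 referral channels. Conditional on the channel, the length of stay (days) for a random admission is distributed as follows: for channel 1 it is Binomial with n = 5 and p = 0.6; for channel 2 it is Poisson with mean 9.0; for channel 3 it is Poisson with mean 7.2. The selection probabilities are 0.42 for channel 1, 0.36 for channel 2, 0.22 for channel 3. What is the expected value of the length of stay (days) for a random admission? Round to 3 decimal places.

6.084

Component means — 1: 3; 2: 9; 3: 7.2.
E[X] = 0.42·3 + 0.36·9 + 0.22·7.2 = 6.084.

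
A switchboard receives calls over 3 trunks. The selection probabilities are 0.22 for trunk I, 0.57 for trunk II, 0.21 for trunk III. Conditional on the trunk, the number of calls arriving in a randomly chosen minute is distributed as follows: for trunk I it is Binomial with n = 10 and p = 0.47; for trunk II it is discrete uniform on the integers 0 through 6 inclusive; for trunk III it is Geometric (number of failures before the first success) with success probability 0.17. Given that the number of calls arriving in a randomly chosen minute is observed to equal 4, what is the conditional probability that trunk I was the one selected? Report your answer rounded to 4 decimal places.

Likelihoods P(X=4 | ·): I: 0.227126; II: 0.142857; III: 0.0806791.
Posterior ∝ prior × likelihood. Numerator for I: 0.22·0.227126 = 0.0499676.
Normalizing constant: 0.22·0.227126 + 0.57·0.142857 + 0.21·0.0806791 = 0.148339.
P(I | observation) = 0.0499676 / 0.148339 = 0.336848.

0.3368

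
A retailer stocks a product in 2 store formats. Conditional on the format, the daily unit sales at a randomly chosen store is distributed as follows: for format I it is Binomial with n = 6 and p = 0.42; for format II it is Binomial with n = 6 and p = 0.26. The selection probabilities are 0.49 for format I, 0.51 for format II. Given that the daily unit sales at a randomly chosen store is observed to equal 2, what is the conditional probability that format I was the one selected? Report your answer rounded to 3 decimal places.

0.486

Likelihoods P(X=2 | ·): I: 0.299434; II: 0.304064.
Posterior ∝ prior × likelihood. Numerator for I: 0.49·0.299434 = 0.146723.
Normalizing constant: 0.49·0.299434 + 0.51·0.304064 = 0.301795.
P(I | observation) = 0.146723 / 0.301795 = 0.486167.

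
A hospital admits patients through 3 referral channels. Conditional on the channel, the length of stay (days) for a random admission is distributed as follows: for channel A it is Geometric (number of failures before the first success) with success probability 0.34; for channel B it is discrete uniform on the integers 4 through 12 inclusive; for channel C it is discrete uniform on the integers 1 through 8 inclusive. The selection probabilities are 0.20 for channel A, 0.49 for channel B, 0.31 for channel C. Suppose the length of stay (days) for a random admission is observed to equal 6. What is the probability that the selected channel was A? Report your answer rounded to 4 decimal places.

0.0569

Likelihoods P(X=6 | ·): A: 0.0281023; B: 0.111111; C: 0.125.
Posterior ∝ prior × likelihood. Numerator for A: 0.2·0.0281023 = 0.00562047.
Normalizing constant: 0.2·0.0281023 + 0.49·0.111111 + 0.31·0.125 = 0.0988149.
P(A | observation) = 0.00562047 / 0.0988149 = 0.0568787.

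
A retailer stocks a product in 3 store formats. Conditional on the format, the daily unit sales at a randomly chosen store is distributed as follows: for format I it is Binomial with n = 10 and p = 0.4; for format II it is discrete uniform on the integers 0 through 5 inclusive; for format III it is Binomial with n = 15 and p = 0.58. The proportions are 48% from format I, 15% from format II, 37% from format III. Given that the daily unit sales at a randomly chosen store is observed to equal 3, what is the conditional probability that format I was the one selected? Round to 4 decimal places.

Likelihoods P(X=3 | ·): I: 0.214991; II: 0.166667; III: 0.00267477.
Posterior ∝ prior × likelihood. Numerator for I: 0.48·0.214991 = 0.103196.
Normalizing constant: 0.48·0.214991 + 0.15·0.166667 + 0.37·0.00267477 = 0.129185.
P(I | observation) = 0.103196 / 0.129185 = 0.798819.

0.7988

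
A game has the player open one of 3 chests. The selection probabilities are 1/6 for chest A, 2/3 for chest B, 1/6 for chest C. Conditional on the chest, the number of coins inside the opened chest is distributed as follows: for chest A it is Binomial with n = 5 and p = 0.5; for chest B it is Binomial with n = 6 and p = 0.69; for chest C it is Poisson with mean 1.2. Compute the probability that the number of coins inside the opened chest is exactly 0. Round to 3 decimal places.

0.056

Conditional on each chest, P(X = 0): A: 0.03125; B: 0.000887504; C: 0.301194.
By total probability, P(X = 0) = 0.166667·0.03125 + 0.666667·0.000887504 + 0.166667·0.301194 = 0.055999.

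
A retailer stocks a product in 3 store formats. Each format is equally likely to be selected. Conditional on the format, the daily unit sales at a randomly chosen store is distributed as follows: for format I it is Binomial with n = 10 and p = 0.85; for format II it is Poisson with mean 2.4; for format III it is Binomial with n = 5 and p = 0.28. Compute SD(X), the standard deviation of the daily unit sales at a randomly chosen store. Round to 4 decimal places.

3.3775

Per component, I: μ=8.5, E[X²]=73.525; II: μ=2.4, E[X²]=8.16; III: μ=1.4, E[X²]=2.968.
E[X] = 0.333333·8.5 + 0.333333·2.4 + 0.333333·1.4 = 4.1.
E[X²] = 0.333333·73.525 + 0.333333·8.16 + 0.333333·2.968 = 28.2177.
Var(X) = E[X²] − (E[X])² = 28.2177 − 16.81 = 11.4077.
SD(X) = √11.4077 = 3.37752.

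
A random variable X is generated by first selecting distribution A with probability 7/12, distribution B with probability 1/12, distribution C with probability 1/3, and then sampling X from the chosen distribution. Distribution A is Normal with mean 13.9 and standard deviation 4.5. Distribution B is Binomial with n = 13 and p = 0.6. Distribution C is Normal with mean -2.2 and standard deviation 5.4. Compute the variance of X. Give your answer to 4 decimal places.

Per component, A: μ=13.9, E[X²]=213.46; B: μ=7.8, E[X²]=63.96; C: μ=-2.2, E[X²]=34.
E[X] = 0.583333·13.9 + 0.0833333·7.8 + 0.333333·-2.2 = 8.025.
E[X²] = 0.583333·213.46 + 0.0833333·63.96 + 0.333333·34 = 141.182.
Var(X) = E[X²] − (E[X])² = 141.182 − 64.4006 = 76.781.

76.7810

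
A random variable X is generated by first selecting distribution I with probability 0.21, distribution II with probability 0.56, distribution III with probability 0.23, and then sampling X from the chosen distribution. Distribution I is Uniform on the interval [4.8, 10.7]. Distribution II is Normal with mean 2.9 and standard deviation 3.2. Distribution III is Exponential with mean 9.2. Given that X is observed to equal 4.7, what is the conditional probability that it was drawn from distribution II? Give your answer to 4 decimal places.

Likelihoods f(4.7 | ·): I: 0; II: 0.106427; III: 0.0652145.
Posterior ∝ prior × likelihood. Numerator for II: 0.56·0.106427 = 0.0595993.
Normalizing constant: 0.21·0 + 0.56·0.106427 + 0.23·0.0652145 = 0.0745987.
P(II | observation) = 0.0595993 / 0.0745987 = 0.798933.

0.7989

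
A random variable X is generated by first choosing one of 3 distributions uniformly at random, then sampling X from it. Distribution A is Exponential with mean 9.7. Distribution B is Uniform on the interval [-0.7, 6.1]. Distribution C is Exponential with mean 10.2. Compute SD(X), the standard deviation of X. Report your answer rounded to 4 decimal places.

Per component, A: μ=9.7, E[X²]=188.18; B: μ=2.7, E[X²]=11.1433; C: μ=10.2, E[X²]=208.08.
E[X] = 0.333333·9.7 + 0.333333·2.7 + 0.333333·10.2 = 7.53333.
E[X²] = 0.333333·188.18 + 0.333333·11.1433 + 0.333333·208.08 = 135.801.
Var(X) = E[X²] − (E[X])² = 135.801 − 56.7511 = 79.05.
SD(X) = √79.05 = 8.89101.

8.8910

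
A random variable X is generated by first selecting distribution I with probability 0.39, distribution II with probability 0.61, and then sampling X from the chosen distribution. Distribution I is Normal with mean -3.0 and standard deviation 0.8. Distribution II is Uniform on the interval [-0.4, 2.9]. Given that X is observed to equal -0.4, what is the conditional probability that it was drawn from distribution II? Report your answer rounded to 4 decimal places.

0.9947

Likelihoods f(-0.4 | ·): I: 0.00253631; II: 0.30303.
Posterior ∝ prior × likelihood. Numerator for II: 0.61·0.30303 = 0.184848.
Normalizing constant: 0.39·0.00253631 + 0.61·0.30303 = 0.185838.
P(II | observation) = 0.184848 / 0.185838 = 0.994677.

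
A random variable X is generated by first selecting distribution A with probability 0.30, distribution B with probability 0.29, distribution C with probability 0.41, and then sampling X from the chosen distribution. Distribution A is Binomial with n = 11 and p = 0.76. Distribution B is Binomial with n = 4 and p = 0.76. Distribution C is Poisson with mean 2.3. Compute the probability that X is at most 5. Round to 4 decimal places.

Conditional on each component, P(X ≤ 5): A: 0.0283222; B: 1; C: 0.970024.
By total probability, P(X ≤ 5) = 0.3·0.0283222 + 0.29·1 + 0.41·0.970024 = 0.696207.

0.6962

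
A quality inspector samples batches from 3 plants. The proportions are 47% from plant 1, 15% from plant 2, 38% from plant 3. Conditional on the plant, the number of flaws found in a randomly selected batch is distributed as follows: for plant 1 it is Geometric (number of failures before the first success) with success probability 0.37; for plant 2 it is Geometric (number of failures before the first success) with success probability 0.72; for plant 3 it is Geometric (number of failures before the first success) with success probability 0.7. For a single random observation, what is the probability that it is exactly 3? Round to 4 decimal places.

0.0530

Conditional on each plant, P(X = 3): 1: 0.0925174; 2: 0.0158054; 3: 0.0189.
By total probability, P(X = 3) = 0.47·0.0925174 + 0.15·0.0158054 + 0.38·0.0189 = 0.053036.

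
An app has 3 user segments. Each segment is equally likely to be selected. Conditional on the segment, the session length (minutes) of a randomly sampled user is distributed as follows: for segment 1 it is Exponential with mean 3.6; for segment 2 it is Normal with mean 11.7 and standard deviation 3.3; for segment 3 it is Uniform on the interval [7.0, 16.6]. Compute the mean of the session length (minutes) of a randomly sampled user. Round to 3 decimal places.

9.033

Component means — 1: 3.6; 2: 11.7; 3: 11.8.
E[X] = 0.333333·3.6 + 0.333333·11.7 + 0.333333·11.8 = 9.03333.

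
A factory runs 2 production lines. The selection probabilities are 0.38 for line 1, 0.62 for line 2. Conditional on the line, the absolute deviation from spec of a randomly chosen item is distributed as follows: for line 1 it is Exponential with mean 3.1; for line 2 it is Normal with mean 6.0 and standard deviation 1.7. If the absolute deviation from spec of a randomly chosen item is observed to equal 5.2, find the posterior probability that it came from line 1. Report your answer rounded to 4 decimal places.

Likelihoods f(5.2 | ·): 1: 0.060276; 2: 0.210074.
Posterior ∝ prior × likelihood. Numerator for 1: 0.38·0.060276 = 0.0229049.
Normalizing constant: 0.38·0.060276 + 0.62·0.210074 = 0.153151.
P(1 | observation) = 0.0229049 / 0.153151 = 0.149557.

0.1496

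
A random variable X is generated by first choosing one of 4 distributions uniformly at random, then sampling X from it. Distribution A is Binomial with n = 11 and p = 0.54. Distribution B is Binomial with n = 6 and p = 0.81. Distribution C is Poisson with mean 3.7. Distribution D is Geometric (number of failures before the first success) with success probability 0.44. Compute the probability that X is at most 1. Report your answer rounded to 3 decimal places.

Conditional on each component, P(X ≤ 1): A: 0.00271493; B: 0.00125043; C: 0.116201; D: 0.6864.
By total probability, P(X ≤ 1) = 0.25·0.00271493 + 0.25·0.00125043 + 0.25·0.116201 + 0.25·0.6864 = 0.201641.

0.202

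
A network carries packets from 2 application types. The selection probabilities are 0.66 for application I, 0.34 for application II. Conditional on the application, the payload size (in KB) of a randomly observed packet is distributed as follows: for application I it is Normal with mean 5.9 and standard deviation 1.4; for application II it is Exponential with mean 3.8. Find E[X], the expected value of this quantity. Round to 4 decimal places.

5.1860

Component means — I: 5.9; II: 3.8.
E[X] = 0.66·5.9 + 0.34·3.8 = 5.186.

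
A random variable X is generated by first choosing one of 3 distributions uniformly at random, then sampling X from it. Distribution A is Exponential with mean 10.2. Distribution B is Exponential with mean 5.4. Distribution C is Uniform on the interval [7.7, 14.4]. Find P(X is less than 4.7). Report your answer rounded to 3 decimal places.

0.317

Conditional on each component, P(X < 4.7): A: 0.369211; B: 0.581204; C: 0.
By total probability, P(X < 4.7) = 0.333333·0.369211 + 0.333333·0.581204 + 0.333333·0 = 0.316805.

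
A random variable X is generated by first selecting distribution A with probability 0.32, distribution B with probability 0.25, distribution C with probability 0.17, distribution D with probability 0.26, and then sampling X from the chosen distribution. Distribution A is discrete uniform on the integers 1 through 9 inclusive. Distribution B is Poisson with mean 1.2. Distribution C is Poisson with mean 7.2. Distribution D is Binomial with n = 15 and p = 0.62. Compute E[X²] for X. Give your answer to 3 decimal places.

For each component E[X²] = Var + (mean)², giving A: 31.6667; B: 2.64; C: 59.04; D: 90.024.
Overall E[X²] = 0.32·31.6667 + 0.25·2.64 + 0.17·59.04 + 0.26·90.024 = 44.2364.

44.236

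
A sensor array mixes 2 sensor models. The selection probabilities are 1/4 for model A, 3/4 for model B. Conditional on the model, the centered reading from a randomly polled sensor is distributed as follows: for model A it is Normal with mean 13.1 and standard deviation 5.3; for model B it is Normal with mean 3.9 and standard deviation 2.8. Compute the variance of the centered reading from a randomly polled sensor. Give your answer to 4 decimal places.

28.7725

Per component, A: μ=13.1, E[X²]=199.7; B: μ=3.9, E[X²]=23.05.
E[X] = 0.25·13.1 + 0.75·3.9 = 6.2.
E[X²] = 0.25·199.7 + 0.75·23.05 = 67.2125.
Var(X) = E[X²] − (E[X])² = 67.2125 − 38.44 = 28.7725.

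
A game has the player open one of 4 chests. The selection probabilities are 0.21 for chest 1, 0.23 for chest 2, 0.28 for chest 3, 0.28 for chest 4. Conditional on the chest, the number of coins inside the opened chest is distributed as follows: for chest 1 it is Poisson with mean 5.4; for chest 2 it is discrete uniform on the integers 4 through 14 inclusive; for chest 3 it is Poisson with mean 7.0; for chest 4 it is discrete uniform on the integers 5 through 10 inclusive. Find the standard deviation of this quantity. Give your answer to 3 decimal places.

Per component, 1: μ=5.4, E[X²]=34.56; 2: μ=9, E[X²]=91; 3: μ=7, E[X²]=56; 4: μ=7.5, E[X²]=59.1667.
E[X] = 0.21·5.4 + 0.23·9 + 0.28·7 + 0.28·7.5 = 7.264.
E[X²] = 0.21·34.56 + 0.23·91 + 0.28·56 + 0.28·59.1667 = 60.4343.
Var(X) = E[X²] − (E[X])² = 60.4343 − 52.7657 = 7.66857.
SD(X) = √7.66857 = 2.76922.

2.769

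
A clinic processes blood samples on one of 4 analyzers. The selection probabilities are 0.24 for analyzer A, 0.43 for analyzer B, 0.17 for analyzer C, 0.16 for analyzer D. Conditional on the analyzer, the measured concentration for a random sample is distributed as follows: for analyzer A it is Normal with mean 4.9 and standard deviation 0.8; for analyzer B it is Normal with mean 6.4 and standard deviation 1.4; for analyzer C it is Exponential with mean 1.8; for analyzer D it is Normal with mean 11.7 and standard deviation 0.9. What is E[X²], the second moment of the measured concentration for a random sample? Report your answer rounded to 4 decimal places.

47.5052

For each component E[X²] = Var + (mean)², giving A: 24.65; B: 42.92; C: 6.48; D: 137.7.
Overall E[X²] = 0.24·24.65 + 0.43·42.92 + 0.17·6.48 + 0.16·137.7 = 47.5052.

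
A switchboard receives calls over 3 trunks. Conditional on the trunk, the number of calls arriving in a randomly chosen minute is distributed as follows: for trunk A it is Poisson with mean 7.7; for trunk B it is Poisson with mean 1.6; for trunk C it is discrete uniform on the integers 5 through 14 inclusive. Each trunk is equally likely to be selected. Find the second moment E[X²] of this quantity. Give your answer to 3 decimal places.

56.550

For each component E[X²] = Var + (mean)², giving A: 66.99; B: 4.16; C: 98.5.
Overall E[X²] = 0.333333·66.99 + 0.333333·4.16 + 0.333333·98.5 = 56.55.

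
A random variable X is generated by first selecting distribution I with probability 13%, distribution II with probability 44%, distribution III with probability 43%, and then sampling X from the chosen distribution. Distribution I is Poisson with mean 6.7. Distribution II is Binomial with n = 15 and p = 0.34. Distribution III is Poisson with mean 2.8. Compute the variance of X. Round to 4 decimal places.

5.5536

Per component, I: μ=6.7, E[X²]=51.59; II: μ=5.1, E[X²]=29.376; III: μ=2.8, E[X²]=10.64.
E[X] = 0.13·6.7 + 0.44·5.1 + 0.43·2.8 = 4.319.
E[X²] = 0.13·51.59 + 0.44·29.376 + 0.43·10.64 = 24.2073.
Var(X) = E[X²] − (E[X])² = 24.2073 − 18.6538 = 5.55358.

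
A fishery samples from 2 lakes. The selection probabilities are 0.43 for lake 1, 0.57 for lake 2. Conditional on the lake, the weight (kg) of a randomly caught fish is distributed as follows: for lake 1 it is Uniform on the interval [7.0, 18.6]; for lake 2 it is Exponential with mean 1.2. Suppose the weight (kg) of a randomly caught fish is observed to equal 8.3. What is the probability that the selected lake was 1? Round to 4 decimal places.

Likelihoods f(8.3 | ·): 1: 0.0862069; 2: 0.00082594.
Posterior ∝ prior × likelihood. Numerator for 1: 0.43·0.0862069 = 0.037069.
Normalizing constant: 0.43·0.0862069 + 0.57·0.00082594 = 0.0375398.
P(1 | observation) = 0.037069 / 0.0375398 = 0.987459.

0.9875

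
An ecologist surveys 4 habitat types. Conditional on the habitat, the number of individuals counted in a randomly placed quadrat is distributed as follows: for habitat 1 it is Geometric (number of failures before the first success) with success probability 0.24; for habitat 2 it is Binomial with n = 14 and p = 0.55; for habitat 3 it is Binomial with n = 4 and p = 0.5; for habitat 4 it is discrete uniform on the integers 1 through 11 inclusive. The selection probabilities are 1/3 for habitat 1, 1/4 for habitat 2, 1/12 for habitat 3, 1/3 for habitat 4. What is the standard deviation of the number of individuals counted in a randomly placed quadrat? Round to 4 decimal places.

3.5617

Per component, 1: μ=3.16667, E[X²]=23.2222; 2: μ=7.7, E[X²]=62.755; 3: μ=2, E[X²]=5; 4: μ=6, E[X²]=46.
E[X] = 0.333333·3.16667 + 0.25·7.7 + 0.0833333·2 + 0.333333·6 = 5.14722.
E[X²] = 0.333333·23.2222 + 0.25·62.755 + 0.0833333·5 + 0.333333·46 = 39.1795.
Var(X) = E[X²] − (E[X])² = 39.1795 − 26.4939 = 12.6856.
SD(X) = √12.6856 = 3.56168.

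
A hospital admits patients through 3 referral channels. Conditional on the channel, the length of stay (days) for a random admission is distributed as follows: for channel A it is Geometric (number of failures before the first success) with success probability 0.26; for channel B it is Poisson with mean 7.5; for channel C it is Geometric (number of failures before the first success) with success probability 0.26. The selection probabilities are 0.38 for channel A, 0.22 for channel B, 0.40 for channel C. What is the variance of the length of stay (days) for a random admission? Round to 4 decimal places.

Per component, A: μ=2.84615, E[X²]=19.0473; B: μ=7.5, E[X²]=63.75; C: μ=2.84615, E[X²]=19.0473.
E[X] = 0.38·2.84615 + 0.22·7.5 + 0.4·2.84615 = 3.87.
E[X²] = 0.38·19.0473 + 0.22·63.75 + 0.4·19.0473 = 28.8819.
Var(X) = E[X²] − (E[X])² = 28.8819 − 14.9769 = 13.905.

13.9050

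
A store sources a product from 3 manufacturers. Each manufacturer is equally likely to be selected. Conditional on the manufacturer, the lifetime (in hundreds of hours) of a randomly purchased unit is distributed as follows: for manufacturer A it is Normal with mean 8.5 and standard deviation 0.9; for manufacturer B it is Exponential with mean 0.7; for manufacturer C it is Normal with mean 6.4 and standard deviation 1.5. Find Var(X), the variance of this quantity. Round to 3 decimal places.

12.043

Per component, A: μ=8.5, E[X²]=73.06; B: μ=0.7, E[X²]=0.98; C: μ=6.4, E[X²]=43.21.
E[X] = 0.333333·8.5 + 0.333333·0.7 + 0.333333·6.4 = 5.2.
E[X²] = 0.333333·73.06 + 0.333333·0.98 + 0.333333·43.21 = 39.0833.
Var(X) = E[X²] − (E[X])² = 39.0833 − 27.04 = 12.0433.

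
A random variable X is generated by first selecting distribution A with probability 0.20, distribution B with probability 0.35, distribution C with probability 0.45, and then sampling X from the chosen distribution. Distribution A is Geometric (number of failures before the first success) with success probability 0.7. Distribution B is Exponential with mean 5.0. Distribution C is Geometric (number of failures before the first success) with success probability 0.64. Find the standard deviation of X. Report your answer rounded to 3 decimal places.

3.719

Per component, A: μ=0.428571, E[X²]=0.795918; B: μ=5, E[X²]=50; C: μ=0.5625, E[X²]=1.19531.
E[X] = 0.2·0.428571 + 0.35·5 + 0.45·0.5625 = 2.08884.
E[X²] = 0.2·0.795918 + 0.35·50 + 0.45·1.19531 = 18.1971.
Var(X) = E[X²] − (E[X])² = 18.1971 − 4.36325 = 13.8338.
SD(X) = √13.8338 = 3.71938.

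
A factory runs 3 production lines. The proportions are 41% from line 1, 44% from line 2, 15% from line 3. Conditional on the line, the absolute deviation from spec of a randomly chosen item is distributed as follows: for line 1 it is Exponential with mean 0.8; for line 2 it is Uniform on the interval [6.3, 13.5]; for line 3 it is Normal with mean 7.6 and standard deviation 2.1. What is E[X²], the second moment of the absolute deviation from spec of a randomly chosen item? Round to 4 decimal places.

54.8755

For each component E[X²] = Var + (mean)², giving 1: 1.28; 2: 102.33; 3: 62.17.
Overall E[X²] = 0.41·1.28 + 0.44·102.33 + 0.15·62.17 = 54.8755.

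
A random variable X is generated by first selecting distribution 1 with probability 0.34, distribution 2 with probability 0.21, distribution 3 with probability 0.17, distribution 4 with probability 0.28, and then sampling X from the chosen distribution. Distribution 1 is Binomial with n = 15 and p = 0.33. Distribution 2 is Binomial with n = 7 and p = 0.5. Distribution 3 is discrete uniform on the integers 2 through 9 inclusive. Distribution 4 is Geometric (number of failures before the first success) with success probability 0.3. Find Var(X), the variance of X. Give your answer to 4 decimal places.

Per component, 1: μ=4.95, E[X²]=27.819; 2: μ=3.5, E[X²]=14; 3: μ=5.5, E[X²]=35.5; 4: μ=2.33333, E[X²]=13.2222.
E[X] = 0.34·4.95 + 0.21·3.5 + 0.17·5.5 + 0.28·2.33333 = 4.00633.
E[X²] = 0.34·27.819 + 0.21·14 + 0.17·35.5 + 0.28·13.2222 = 22.1357.
Var(X) = E[X²] − (E[X])² = 22.1357 − 16.0507 = 6.08498.

6.0850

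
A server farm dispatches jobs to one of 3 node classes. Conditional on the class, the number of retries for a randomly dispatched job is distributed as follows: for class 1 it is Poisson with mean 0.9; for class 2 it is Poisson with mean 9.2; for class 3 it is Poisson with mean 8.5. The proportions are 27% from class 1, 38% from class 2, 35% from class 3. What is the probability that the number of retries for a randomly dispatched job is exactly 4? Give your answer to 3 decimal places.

Conditional on each class, P(X = 4): 1: 0.0111146; 2: 0.03016; 3: 0.0442549.
By total probability, P(X = 4) = 0.27·0.0111146 + 0.38·0.03016 + 0.35·0.0442549 = 0.0299509.

0.030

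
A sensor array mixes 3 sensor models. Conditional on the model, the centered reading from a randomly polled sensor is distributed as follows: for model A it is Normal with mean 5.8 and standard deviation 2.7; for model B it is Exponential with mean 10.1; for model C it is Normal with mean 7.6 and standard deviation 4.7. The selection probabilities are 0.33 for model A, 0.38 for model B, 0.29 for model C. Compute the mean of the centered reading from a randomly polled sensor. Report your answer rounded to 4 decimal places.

7.9560

Component means — A: 5.8; B: 10.1; C: 7.6.
E[X] = 0.33·5.8 + 0.38·10.1 + 0.29·7.6 = 7.956.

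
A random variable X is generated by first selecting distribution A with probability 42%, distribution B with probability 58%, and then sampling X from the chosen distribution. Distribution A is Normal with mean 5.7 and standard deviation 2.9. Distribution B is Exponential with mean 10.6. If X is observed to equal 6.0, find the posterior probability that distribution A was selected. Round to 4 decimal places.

0.6491

Likelihoods f(6.0 | ·): A: 0.136832; B: 0.0535633.
Posterior ∝ prior × likelihood. Numerator for A: 0.42·0.136832 = 0.0574695.
Normalizing constant: 0.42·0.136832 + 0.58·0.0535633 = 0.0885362.
P(A | observation) = 0.0574695 / 0.0885362 = 0.649107.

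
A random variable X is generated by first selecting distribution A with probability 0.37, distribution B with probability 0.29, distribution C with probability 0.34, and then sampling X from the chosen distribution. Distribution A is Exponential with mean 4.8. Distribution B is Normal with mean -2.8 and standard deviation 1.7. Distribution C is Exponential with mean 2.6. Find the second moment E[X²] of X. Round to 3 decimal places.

24.758

For each component E[X²] = Var + (mean)², giving A: 46.08; B: 10.73; C: 13.52.
Overall E[X²] = 0.37·46.08 + 0.29·10.73 + 0.34·13.52 = 24.7581.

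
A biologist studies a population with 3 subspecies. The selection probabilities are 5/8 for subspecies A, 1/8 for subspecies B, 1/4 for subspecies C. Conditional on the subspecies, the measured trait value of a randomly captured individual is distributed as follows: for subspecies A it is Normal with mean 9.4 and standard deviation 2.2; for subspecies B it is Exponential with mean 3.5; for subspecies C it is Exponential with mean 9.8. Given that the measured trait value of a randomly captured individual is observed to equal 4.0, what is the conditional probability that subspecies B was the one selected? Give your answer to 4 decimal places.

0.3357

Likelihoods f(4.0 | ·): A: 0.00891703; B: 0.0911162; C: 0.0678439.
Posterior ∝ prior × likelihood. Numerator for B: 0.125·0.0911162 = 0.0113895.
Normalizing constant: 0.625·0.00891703 + 0.125·0.0911162 + 0.25·0.0678439 = 0.0339236.
P(B | observation) = 0.0113895 / 0.0339236 = 0.33574.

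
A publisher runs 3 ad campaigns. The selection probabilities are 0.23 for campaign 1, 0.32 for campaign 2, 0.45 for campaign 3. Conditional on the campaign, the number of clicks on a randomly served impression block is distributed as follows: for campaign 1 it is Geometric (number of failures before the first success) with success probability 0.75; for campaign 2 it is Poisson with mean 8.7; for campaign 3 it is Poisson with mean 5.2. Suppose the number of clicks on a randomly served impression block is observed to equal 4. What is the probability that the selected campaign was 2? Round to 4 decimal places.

Likelihoods P(X=4 | ·): 1: 0.00292969; 2: 0.0397653; 3: 0.168063.
Posterior ∝ prior × likelihood. Numerator for 2: 0.32·0.0397653 = 0.0127249.
Normalizing constant: 0.23·0.00292969 + 0.32·0.0397653 + 0.45·0.168063 = 0.0890268.
P(2 | observation) = 0.0127249 / 0.0890268 = 0.142933.

0.1429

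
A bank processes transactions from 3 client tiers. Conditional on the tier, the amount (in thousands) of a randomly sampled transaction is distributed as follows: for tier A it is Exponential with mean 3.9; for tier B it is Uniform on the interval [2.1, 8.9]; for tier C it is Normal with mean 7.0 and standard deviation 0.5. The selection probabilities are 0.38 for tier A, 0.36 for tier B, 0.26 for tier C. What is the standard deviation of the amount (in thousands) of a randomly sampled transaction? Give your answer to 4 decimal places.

Per component, A: μ=3.9, E[X²]=30.42; B: μ=5.5, E[X²]=34.1033; C: μ=7, E[X²]=49.25.
E[X] = 0.38·3.9 + 0.36·5.5 + 0.26·7 = 5.282.
E[X²] = 0.38·30.42 + 0.36·34.1033 + 0.26·49.25 = 36.6418.
Var(X) = E[X²] − (E[X])² = 36.6418 − 27.8995 = 8.74228.
SD(X) = √8.74228 = 2.95673.

2.9567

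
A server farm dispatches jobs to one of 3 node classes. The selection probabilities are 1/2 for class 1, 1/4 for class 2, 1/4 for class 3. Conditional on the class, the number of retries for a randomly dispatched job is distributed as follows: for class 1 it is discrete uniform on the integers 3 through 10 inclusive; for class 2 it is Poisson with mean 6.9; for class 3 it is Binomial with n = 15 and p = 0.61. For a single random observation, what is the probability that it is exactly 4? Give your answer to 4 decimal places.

Conditional on each class, P(X = 4): 1: 0.125; 2: 0.0951816; 3: 0.00600016.
By total probability, P(X = 4) = 0.5·0.125 + 0.25·0.0951816 + 0.25·0.00600016 = 0.0877955.

0.0878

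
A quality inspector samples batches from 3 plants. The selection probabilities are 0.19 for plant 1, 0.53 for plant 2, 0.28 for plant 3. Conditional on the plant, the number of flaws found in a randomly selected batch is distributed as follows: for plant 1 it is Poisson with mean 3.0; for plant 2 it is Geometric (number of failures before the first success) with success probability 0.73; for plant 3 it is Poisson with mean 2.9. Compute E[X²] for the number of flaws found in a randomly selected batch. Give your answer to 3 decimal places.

5.788

For each component E[X²] = Var + (mean)², giving 1: 12; 2: 0.64346; 3: 11.31.
Overall E[X²] = 0.19·12 + 0.53·0.64346 + 0.28·11.31 = 5.78783.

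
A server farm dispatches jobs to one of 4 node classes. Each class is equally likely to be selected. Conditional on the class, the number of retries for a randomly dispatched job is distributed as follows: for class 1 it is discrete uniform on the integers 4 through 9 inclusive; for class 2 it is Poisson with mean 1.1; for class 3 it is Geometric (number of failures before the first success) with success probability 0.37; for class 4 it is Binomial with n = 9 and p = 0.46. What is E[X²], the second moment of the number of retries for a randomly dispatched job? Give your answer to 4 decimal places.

For each component E[X²] = Var + (mean)², giving 1: 45.1667; 2: 2.31; 3: 7.5011; 4: 19.3752.
Overall E[X²] = 0.25·45.1667 + 0.25·2.31 + 0.25·7.5011 + 0.25·19.3752 = 18.5882.

18.5882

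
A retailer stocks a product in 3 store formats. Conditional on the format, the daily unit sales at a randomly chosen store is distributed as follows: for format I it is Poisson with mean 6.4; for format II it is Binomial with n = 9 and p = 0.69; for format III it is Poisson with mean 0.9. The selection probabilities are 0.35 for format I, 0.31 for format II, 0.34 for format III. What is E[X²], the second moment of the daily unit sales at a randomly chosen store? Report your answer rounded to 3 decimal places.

For each component E[X²] = Var + (mean)², giving I: 47.36; II: 40.4892; III: 1.71.
Overall E[X²] = 0.35·47.36 + 0.31·40.4892 + 0.34·1.71 = 29.7091.

29.709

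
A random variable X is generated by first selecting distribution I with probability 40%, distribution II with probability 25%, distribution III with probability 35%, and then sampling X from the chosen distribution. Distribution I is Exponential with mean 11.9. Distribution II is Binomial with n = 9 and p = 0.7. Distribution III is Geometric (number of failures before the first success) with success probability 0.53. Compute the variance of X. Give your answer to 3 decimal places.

80.383

Per component, I: μ=11.9, E[X²]=283.22; II: μ=6.3, E[X²]=41.58; III: μ=0.886792, E[X²]=2.45959.
E[X] = 0.4·11.9 + 0.25·6.3 + 0.35·0.886792 = 6.64538.
E[X²] = 0.4·283.22 + 0.25·41.58 + 0.35·2.45959 = 124.544.
Var(X) = E[X²] − (E[X])² = 124.544 − 44.161 = 80.3828.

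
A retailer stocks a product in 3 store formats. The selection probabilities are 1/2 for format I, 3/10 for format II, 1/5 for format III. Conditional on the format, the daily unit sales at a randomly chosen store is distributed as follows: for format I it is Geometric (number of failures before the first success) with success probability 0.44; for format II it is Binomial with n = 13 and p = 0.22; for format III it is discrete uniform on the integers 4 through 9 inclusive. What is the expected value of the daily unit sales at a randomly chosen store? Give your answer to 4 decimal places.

Component means — I: 1.27273; II: 2.86; III: 6.5.
E[X] = 0.5·1.27273 + 0.3·2.86 + 0.2·6.5 = 2.79436.

2.7944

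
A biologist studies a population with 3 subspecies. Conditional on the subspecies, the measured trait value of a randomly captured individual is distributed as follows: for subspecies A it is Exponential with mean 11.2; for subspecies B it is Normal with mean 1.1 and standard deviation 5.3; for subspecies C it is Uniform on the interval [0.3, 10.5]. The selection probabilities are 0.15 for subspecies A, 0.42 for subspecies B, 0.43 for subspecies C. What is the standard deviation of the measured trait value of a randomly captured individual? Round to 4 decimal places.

Per component, A: μ=11.2, E[X²]=250.88; B: μ=1.1, E[X²]=29.3; C: μ=5.4, E[X²]=37.83.
E[X] = 0.15·11.2 + 0.42·1.1 + 0.43·5.4 = 4.464.
E[X²] = 0.15·250.88 + 0.42·29.3 + 0.43·37.83 = 66.2049.
Var(X) = E[X²] − (E[X])² = 66.2049 − 19.9273 = 46.2776.
SD(X) = √46.2776 = 6.80276.

6.8028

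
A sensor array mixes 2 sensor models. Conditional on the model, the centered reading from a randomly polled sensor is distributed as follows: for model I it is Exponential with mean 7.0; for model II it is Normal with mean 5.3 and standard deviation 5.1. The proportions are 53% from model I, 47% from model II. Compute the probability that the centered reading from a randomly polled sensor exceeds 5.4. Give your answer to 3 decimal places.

0.476

Conditional on each model, P(X > 5.4): I: 0.462352; II: 0.492178.
By total probability, P(X > 5.4) = 0.53·0.462352 + 0.47·0.492178 = 0.47637.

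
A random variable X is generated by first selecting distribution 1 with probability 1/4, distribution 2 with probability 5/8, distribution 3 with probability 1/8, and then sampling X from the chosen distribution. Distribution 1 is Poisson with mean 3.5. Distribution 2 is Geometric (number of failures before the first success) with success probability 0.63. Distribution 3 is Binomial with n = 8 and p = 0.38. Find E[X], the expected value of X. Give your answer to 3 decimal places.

Component means — 1: 3.5; 2: 0.587302; 3: 3.04.
E[X] = 0.25·3.5 + 0.625·0.587302 + 0.125·3.04 = 1.62206.

1.622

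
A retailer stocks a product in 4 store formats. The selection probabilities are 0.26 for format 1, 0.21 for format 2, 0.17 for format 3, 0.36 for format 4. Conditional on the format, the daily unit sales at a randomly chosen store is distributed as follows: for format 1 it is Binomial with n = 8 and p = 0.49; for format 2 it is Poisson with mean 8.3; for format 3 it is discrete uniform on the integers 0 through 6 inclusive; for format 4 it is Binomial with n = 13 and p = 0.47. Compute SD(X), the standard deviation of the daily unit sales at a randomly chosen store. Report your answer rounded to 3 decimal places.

Per component, 1: μ=3.92, E[X²]=17.3656; 2: μ=8.3, E[X²]=77.19; 3: μ=3, E[X²]=13; 4: μ=6.11, E[X²]=40.5704.
E[X] = 0.26·3.92 + 0.21·8.3 + 0.17·3 + 0.36·6.11 = 5.4718.
E[X²] = 0.26·17.3656 + 0.21·77.19 + 0.17·13 + 0.36·40.5704 = 37.5403.
Var(X) = E[X²] − (E[X])² = 37.5403 − 29.9406 = 7.5997.
SD(X) = √7.5997 = 2.75676.

2.757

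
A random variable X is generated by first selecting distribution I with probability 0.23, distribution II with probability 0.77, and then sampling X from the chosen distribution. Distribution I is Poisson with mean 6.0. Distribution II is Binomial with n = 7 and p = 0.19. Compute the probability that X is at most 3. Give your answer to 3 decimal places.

0.783

Conditional on each component, P(X ≤ 3): I: 0.151204; II: 0.972072.
By total probability, P(X ≤ 3) = 0.23·0.151204 + 0.77·0.972072 = 0.783273.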